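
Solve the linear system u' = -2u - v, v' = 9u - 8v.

u(t) = c_1e^(-5t) + c_2te^(-5t) + c_2e^(-5t), v(t) = 3c_1e^(-5t) + 3c_2te^(-5t) + 2c_2e^(-5t)

Coefficient matrix A = [[-2, -1], [9, -8]].
Characteristic polynomial det(A - λI) = λ^2 + 10λ + 25 = 0.
Single eigenvalue λ = -5 with algebraic multiplicity 2.
Eigenvector v = (1,3); generalized eigenvector w with (A-λI)w=v is (1,2).
General solution: e^(-5t)[c_1·v + c_2·(t·v + w)].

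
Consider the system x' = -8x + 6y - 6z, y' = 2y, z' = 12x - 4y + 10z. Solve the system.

Coefficient matrix A = [[-8, 6, -6], [0, 2, 0], [12, -4, 10]].
det(A - λI) = 0 gives eigenvalues λ = 4, 2, -2.
For λ=4: eigenvector (1,0,-2).
For λ=2: eigenvector (3,1,-4).
For λ=-2: eigenvector (1,0,-1).
General solution: C_1e^(4t)(1,0,-2) + C_2e^(2t)(3,1,-4) + C_3e^(-2t)(1,0,-1).

x(t) = C_1e^(4t) + 3C_2e^(2t) + C_3e^(-2t), y(t) = C_2e^(2t), z(t) = -2C_1e^(4t) - 4C_2e^(2t) - C_3e^(-2t)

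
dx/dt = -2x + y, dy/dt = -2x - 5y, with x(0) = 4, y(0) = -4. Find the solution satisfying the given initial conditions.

Coefficient matrix A = [[-2, 1], [-2, -5]].
Characteristic polynomial det(A - λI) = λ^2 + 7λ + 12 = 0.
Eigenvalues λ = -4, -3.
For λ=-4: (A-λI) row 1 is [2, 1], so an eigenvector is (1, -2).
For λ=-3: (A-λI) row 1 is [1, 1], so an eigenvector is (-1, 1).
General solution: C_1e^(-4t)(1,-2) + C_2e^(-3t)(-1,1).
Applying x(0)=4, y(0)=-4 gives C_1=0, C_2=-4.

x(t) = 4e^(-3t), y(t) = -4e^(-3t)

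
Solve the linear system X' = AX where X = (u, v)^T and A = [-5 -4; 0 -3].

u(t) = -2K_1e^(-3t) + K_2e^(-5t), v(t) = K_1e^(-3t)

Coefficient matrix A = [[-5, -4], [0, -3]].
Characteristic polynomial det(A - λI) = λ^2 + 8λ + 15 = 0.
Eigenvalues λ = -3, -5.
For λ=-3: (A-λI) row 1 is [-2, -4], so an eigenvector is (-2, 1).
For λ=-5: (A-λI) row 1 is [0, -4], so an eigenvector is (1, 0).
General solution: K_1e^(-3t)(-2,1) + K_2e^(-5t)(1,0).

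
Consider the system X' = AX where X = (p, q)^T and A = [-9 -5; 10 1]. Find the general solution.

p(t) = K_1e^(-4t)sin(5t) - K_2e^(-4t)cos(5t), q(t) = -K_1e^(-4t)sin(5t) - K_1e^(-4t)cos(5t) - K_2e^(-4t)sin(5t) + K_2e^(-4t)cos(5t)

Coefficient matrix A = [[-9, -5], [10, 1]].
Characteristic polynomial det(A - λI) = λ^2 + 8λ + 41 = 0.
Eigenvalues λ = -4 ± 5i (complex conjugate pair).
For λ=-4+5i: an eigenvector is (0,-1) - i(1,-1) = (0 - i, -1 + i).
A real fundamental pair from Re and Im of e^((-4+5i)t)v: X_1 = e^(-4t)(cos(5t)·(0,-1) + sin(5t)·(1,-1)), X_2 = e^(-4t)(sin(5t)·(0,-1) - cos(5t)·(1,-1)).
General solution: K_1X_1 + K_2X_2.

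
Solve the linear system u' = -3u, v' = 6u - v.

u(t) = K_2e^(-3t), v(t) = -K_1e^(-t) - 3K_2e^(-3t)

Coefficient matrix A = [[-3, 0], [6, -1]].
Characteristic polynomial det(A - λI) = λ^2 + 4λ + 3 = 0.
Eigenvalues λ = -1, -3.
For λ=-1: (A-λI) row 1 is [-2, 0], so an eigenvector is (0, -1).
For λ=-3: (A-λI) row 2 is [6, 2], so an eigenvector is (1, -3).
General solution: K_1e^(-t)(0,-1) + K_2e^(-3t)(1,-3).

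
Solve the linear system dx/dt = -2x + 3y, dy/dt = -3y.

Coefficient matrix A = [[-2, 3], [0, -3]].
Characteristic polynomial det(A - λI) = λ^2 + 5λ + 6 = 0.
Eigenvalues λ = -3, -2.
For λ=-3: (A-λI) row 1 is [1, 3], so an eigenvector is (3, -1).
For λ=-2: (A-λI) row 1 is [0, 3], so an eigenvector is (1, 0).
General solution: C_1e^(-3t)(3,-1) + C_2e^(-2t)(1,0).

x(t) = 3C_1e^(-3t) + C_2e^(-2t), y(t) = -C_1e^(-3t)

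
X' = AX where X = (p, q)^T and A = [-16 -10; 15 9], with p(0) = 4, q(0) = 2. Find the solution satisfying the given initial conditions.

p(t) = -12e^(-t) + 16e^(-6t), q(t) = 18e^(-t) - 16e^(-6t)

Coefficient matrix A = [[-16, -10], [15, 9]].
Characteristic polynomial det(A - λI) = λ^2 + 7λ + 6 = 0.
Eigenvalues λ = -1, -6.
For λ=-1: (A-λI) row 1 is [-15, -10], so an eigenvector is (-2, 3).
For λ=-6: (A-λI) row 1 is [-10, -10], so an eigenvector is (-1, 1).
General solution: c_1e^(-t)(-2,3) + c_2e^(-6t)(-1,1).
Applying p(0)=4, q(0)=2 gives c_1=6, c_2=-16.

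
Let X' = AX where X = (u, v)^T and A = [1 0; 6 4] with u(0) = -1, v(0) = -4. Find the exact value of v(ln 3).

-480

A = [[1,0],[6,4]]; eigenvalues λ = 1, 4.
Eigenvectors: (1,-2) for λ=1, (0,1) for λ=4.
From the initial condition, c_1 = -1, c_2 = -6.
v(ln 3) = (-1)(3^1)(-2) + (-6)(3^4)(1) = -480.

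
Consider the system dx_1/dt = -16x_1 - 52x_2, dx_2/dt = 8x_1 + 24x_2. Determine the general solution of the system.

x_1(t) = 3K_1e^(4t)sin(4t) + 2K_1e^(4t)cos(4t) + 2K_2e^(4t)sin(4t) - 3K_2e^(4t)cos(4t), x_2(t) = -K_1e^(4t)sin(4t) - K_1e^(4t)cos(4t) - K_2e^(4t)sin(4t) + K_2e^(4t)cos(4t)

Coefficient matrix A = [[-16, -52], [8, 24]].
Characteristic polynomial det(A - λI) = λ^2 - 8λ + 32 = 0.
Eigenvalues λ = 4 ± 4i (complex conjugate pair).
For λ=4+4i: an eigenvector is (2,-1) - i(3,-1) = (2 - 3i, -1 + i).
A real fundamental pair from Re and Im of e^((4+4i)t)v: X_1 = e^(4t)(cos(4t)·(2,-1) + sin(4t)·(3,-1)), X_2 = e^(4t)(sin(4t)·(2,-1) - cos(4t)·(3,-1)).
General solution: K_1X_1 + K_2X_2.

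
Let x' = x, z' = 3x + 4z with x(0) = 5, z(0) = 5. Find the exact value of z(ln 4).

2540

A = [[1,0],[3,4]]; eigenvalues λ = 1, 4.
Eigenvectors: (-1,1) for λ=1, (0,1) for λ=4.
From the initial condition, c_1 = -5, c_2 = 10.
z(ln 4) = (-5)(4^1)(1) + (10)(4^4)(1) = 2540.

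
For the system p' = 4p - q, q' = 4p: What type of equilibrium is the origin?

unstable improper node

A = [[4,-1],[4,0]]; det(A-λI) = λ^2 - 4λ + 4.
repeated λ = 2 with a single eigenvector.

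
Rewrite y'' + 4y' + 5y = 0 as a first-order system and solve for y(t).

Let x_1 = y, x_2 = y'. Then x_1' = x_2 and x_2' = -5x_1 - 4x_2.
A = [[0,1],[-5,-4]]; det(A-λI) = λ^2 + 4λ + 5.
Eigenvalues λ = -2 ± i.

y(t) = K_1e^(-2t)cos(t) + K_2e^(-2t)sin(t)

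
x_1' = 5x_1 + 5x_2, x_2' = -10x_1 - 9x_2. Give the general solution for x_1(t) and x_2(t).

Coefficient matrix A = [[5, 5], [-10, -9]].
Characteristic polynomial det(A - λI) = λ^2 + 4λ + 5 = 0.
Eigenvalues λ = -2 ± i (complex conjugate pair).
For λ=-2+i: an eigenvector is (1,-1) - i(2,-3) = (1 - 2i, -1 + 3i).
A real fundamental pair from Re and Im of e^((-2+i)t)v: X_1 = e^(-2t)(cos(t)·(1,-1) + sin(t)·(2,-3)), X_2 = e^(-2t)(sin(t)·(1,-1) - cos(t)·(2,-3)).
General solution: c_1X_1 + c_2X_2.

x_1(t) = 2c_1e^(-2t)sin(t) + c_1e^(-2t)cos(t) + c_2e^(-2t)sin(t) - 2c_2e^(-2t)cos(t), x_2(t) = -3c_1e^(-2t)sin(t) - c_1e^(-2t)cos(t) - c_2e^(-2t)sin(t) + 3c_2e^(-2t)cos(t)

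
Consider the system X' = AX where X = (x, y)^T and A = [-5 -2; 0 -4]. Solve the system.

Coefficient matrix A = [[-5, -2], [0, -4]].
Characteristic polynomial det(A - λI) = λ^2 + 9λ + 20 = 0.
Eigenvalues λ = -4, -5.
For λ=-4: (A-λI) row 1 is [-1, -2], so an eigenvector is (2, -1).
For λ=-5: (A-λI) row 1 is [0, -2], so an eigenvector is (1, 0).
General solution: K_1e^(-4t)(2,-1) + K_2e^(-5t)(1,0).

x(t) = 2K_1e^(-4t) + K_2e^(-5t), y(t) = -K_1e^(-4t)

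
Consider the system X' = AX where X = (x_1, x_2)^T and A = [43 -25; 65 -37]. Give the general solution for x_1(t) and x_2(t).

Coefficient matrix A = [[43, -25], [65, -37]].
Characteristic polynomial det(A - λI) = λ^2 - 6λ + 34 = 0.
Eigenvalues λ = 3 ± 5i (complex conjugate pair).
For λ=3+5i: an eigenvector is (2,3) - i(1,2) = (2 - i, 3 - 2i).
A real fundamental pair from Re and Im of e^((3+5i)t)v: X_1 = e^(3t)(cos(5t)·(2,3) + sin(5t)·(1,2)), X_2 = e^(3t)(sin(5t)·(2,3) - cos(5t)·(1,2)).
General solution: C_1X_1 + C_2X_2.

x_1(t) = C_1e^(3t)sin(5t) + 2C_1e^(3t)cos(5t) + 2C_2e^(3t)sin(5t) - C_2e^(3t)cos(5t), x_2(t) = 2C_1e^(3t)sin(5t) + 3C_1e^(3t)cos(5t) + 3C_2e^(3t)sin(5t) - 2C_2e^(3t)cos(5t)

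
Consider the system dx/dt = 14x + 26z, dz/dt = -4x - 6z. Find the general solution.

Coefficient matrix A = [[14, 26], [-4, -6]].
Characteristic polynomial det(A - λI) = λ^2 - 8λ + 20 = 0.
Eigenvalues λ = 4 ± 2i (complex conjugate pair).
For λ=4+2i: an eigenvector is (2,-1) - i(-3,1) = (2 + 3i, -1 - i).
A real fundamental pair from Re and Im of e^((4+2i)t)v: X_1 = e^(4t)(cos(2t)·(2,-1) + sin(2t)·(-3,1)), X_2 = e^(4t)(sin(2t)·(2,-1) - cos(2t)·(-3,1)).
General solution: c_1X_1 + c_2X_2.

x(t) = -3c_1e^(4t)sin(2t) + 2c_1e^(4t)cos(2t) + 2c_2e^(4t)sin(2t) + 3c_2e^(4t)cos(2t), z(t) = c_1e^(4t)sin(2t) - c_1e^(4t)cos(2t) - c_2e^(4t)sin(2t) - c_2e^(4t)cos(2t)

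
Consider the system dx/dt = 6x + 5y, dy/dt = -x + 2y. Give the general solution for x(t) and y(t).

x(t) = -c_1e^(4t)sin(t) + 2c_1e^(4t)cos(t) + 2c_2e^(4t)sin(t) + c_2e^(4t)cos(t), y(t) = -c_1e^(4t)cos(t) - c_2e^(4t)sin(t)

Coefficient matrix A = [[6, 5], [-1, 2]].
Characteristic polynomial det(A - λI) = λ^2 - 8λ + 17 = 0.
Eigenvalues λ = 4 ± i (complex conjugate pair).
For λ=4+i: an eigenvector is (2,-1) - i(-1,0) = (2 + i, -1).
A real fundamental pair from Re and Im of e^((4+i)t)v: X_1 = e^(4t)(cos(t)·(2,-1) + sin(t)·(-1,0)), X_2 = e^(4t)(sin(t)·(2,-1) - cos(t)·(-1,0)).
General solution: c_1X_1 + c_2X_2.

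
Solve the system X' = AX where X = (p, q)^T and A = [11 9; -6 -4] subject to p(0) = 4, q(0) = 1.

p(t) = 15e^(5t) - 11e^(2t), q(t) = -10e^(5t) + 11e^(2t)

Coefficient matrix A = [[11, 9], [-6, -4]].
Characteristic polynomial det(A - λI) = λ^2 - 7λ + 10 = 0.
Eigenvalues λ = 2, 5.
For λ=2: (A-λI) row 1 is [9, 9], so an eigenvector is (1, -1).
For λ=5: (A-λI) row 1 is [6, 9], so an eigenvector is (-3, 2).
General solution: c_1e^(2t)(1,-1) + c_2e^(5t)(-3,2).
Applying p(0)=4, q(0)=1 gives c_1=-11, c_2=-5.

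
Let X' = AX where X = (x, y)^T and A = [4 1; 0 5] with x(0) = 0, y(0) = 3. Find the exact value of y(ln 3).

729

A = [[4,1],[0,5]]; eigenvalues λ = 5, 4.
Eigenvectors: (-1,-1) for λ=5, (1,0) for λ=4.
From the initial condition, c_1 = -3, c_2 = -3.
y(ln 3) = (-3)(3^5)(-1) + (-3)(3^4)(0) = 729.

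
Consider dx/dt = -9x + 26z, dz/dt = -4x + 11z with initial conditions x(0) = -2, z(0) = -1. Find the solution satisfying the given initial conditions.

Coefficient matrix A = [[-9, 26], [-4, 11]].
Characteristic polynomial det(A - λI) = λ^2 - 2λ + 5 = 0.
Eigenvalues λ = 1 ± 2i (complex conjugate pair).
For λ=1+2i: an eigenvector is (2,1) - i(3,1) = (2 - 3i, 1 - i).
A real fundamental pair from Re and Im of e^((1+2i)t)v: X_1 = e^(t)(cos(2t)·(2,1) + sin(2t)·(3,1)), X_2 = e^(t)(sin(2t)·(2,1) - cos(2t)·(3,1)).
General solution: K_1X_1 + K_2X_2.
Applying x(0)=-2, z(0)=-1 gives K_1=-1, K_2=0.

x(t) = -3e^(t)sin(2t) - 2e^(t)cos(2t), z(t) = -e^(t)sin(2t) - e^(t)cos(2t)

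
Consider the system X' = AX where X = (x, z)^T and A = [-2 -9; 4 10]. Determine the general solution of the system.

Coefficient matrix A = [[-2, -9], [4, 10]].
Characteristic polynomial det(A - λI) = λ^2 - 8λ + 16 = 0.
Single eigenvalue λ = 4 with algebraic multiplicity 2.
Eigenvector v = (3,-2); generalized eigenvector w with (A-λI)w=v is (1,-1).
General solution: e^(4t)[c_1·v + c_2·(t·v + w)].

x(t) = 3c_1e^(4t) + 3c_2te^(4t) + c_2e^(4t), z(t) = -2c_1e^(4t) - 2c_2te^(4t) - c_2e^(4t)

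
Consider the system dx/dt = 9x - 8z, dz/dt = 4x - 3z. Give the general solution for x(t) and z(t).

x(t) = c_1e^(t) - 2c_2e^(5t), z(t) = c_1e^(t) - c_2e^(5t)

Coefficient matrix A = [[9, -8], [4, -3]].
Characteristic polynomial det(A - λI) = λ^2 - 6λ + 5 = 0.
Eigenvalues λ = 1, 5.
For λ=1: (A-λI) row 1 is [8, -8], so an eigenvector is (1, 1).
For λ=5: (A-λI) row 1 is [4, -8], so an eigenvector is (-2, -1).
General solution: c_1e^(t)(1,1) + c_2e^(5t)(-2,-1).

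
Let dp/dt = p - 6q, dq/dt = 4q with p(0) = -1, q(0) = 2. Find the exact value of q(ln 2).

A = [[1,-6],[0,4]]; eigenvalues λ = 1, 4.
Eigenvectors: (-1,0) for λ=1, (-2,1) for λ=4.
From the initial condition, c_1 = -3, c_2 = 2.
q(ln 2) = (-3)(2^1)(0) + (2)(2^4)(1) = 32.

32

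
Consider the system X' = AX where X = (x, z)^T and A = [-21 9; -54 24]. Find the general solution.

x(t) = -K_1e^(-3t) - K_2e^(6t), z(t) = -2K_1e^(-3t) - 3K_2e^(6t)

Coefficient matrix A = [[-21, 9], [-54, 24]].
Characteristic polynomial det(A - λI) = λ^2 - 3λ - 18 = 0.
Eigenvalues λ = -3, 6.
For λ=-3: (A-λI) row 1 is [-18, 9], so an eigenvector is (-1, -2).
For λ=6: (A-λI) row 1 is [-27, 9], so an eigenvector is (-1, -3).
General solution: K_1e^(-3t)(-1,-2) + K_2e^(6t)(-1,-3).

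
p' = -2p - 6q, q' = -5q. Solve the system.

Coefficient matrix A = [[-2, -6], [0, -5]].
Characteristic polynomial det(A - λI) = λ^2 + 7λ + 10 = 0.
Eigenvalues λ = -5, -2.
For λ=-5: (A-λI) row 1 is [3, -6], so an eigenvector is (-2, -1).
For λ=-2: (A-λI) row 1 is [0, -6], so an eigenvector is (-1, 0).
General solution: c_1e^(-5t)(-2,-1) + c_2e^(-2t)(-1,0).

p(t) = -2c_1e^(-5t) - c_2e^(-2t), q(t) = -c_1e^(-5t)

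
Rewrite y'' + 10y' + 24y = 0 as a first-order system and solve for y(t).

y(t) = C_1e^(-4t) + C_2e^(-6t)

Let x_1 = y, x_2 = y'. Then x_1' = x_2 and x_2' = -24x_1 - 10x_2.
A = [[0,1],[-24,-10]]; det(A-λI) = λ^2 + 10λ + 24.
Eigenvalues λ = -4, -6 with eigenvectors (1,-4), (1,-6).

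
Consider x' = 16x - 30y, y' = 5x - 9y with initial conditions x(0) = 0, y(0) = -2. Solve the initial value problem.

x(t) = 12e^(6t) - 12e^(t), y(t) = 4e^(6t) - 6e^(t)

Coefficient matrix A = [[16, -30], [5, -9]].
Characteristic polynomial det(A - λI) = λ^2 - 7λ + 6 = 0.
Eigenvalues λ = 6, 1.
For λ=6: (A-λI) row 1 is [10, -30], so an eigenvector is (-3, -1).
For λ=1: (A-λI) row 1 is [15, -30], so an eigenvector is (2, 1).
General solution: C_1e^(6t)(-3,-1) + C_2e^(t)(2,1).
Applying x(0)=0, y(0)=-2 gives C_1=-4, C_2=-6.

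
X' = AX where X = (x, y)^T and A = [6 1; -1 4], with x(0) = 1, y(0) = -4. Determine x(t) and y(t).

Coefficient matrix A = [[6, 1], [-1, 4]].
Characteristic polynomial det(A - λI) = λ^2 - 10λ + 25 = 0.
Single eigenvalue λ = 5 with algebraic multiplicity 2.
Eigenvector v = (-1,1); generalized eigenvector w with (A-λI)w=v is (-3,2).
General solution: e^(5t)[C_1·v + C_2·(t·v + w)].
Applying x(0)=1, y(0)=-4 gives C_1=-10, C_2=3.

x(t) = -3te^(5t) + e^(5t), y(t) = 3te^(5t) - 4e^(5t)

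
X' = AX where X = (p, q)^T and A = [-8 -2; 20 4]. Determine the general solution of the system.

Coefficient matrix A = [[-8, -2], [20, 4]].
Characteristic polynomial det(A - λI) = λ^2 + 4λ + 8 = 0.
Eigenvalues λ = -2 ± 2i (complex conjugate pair).
For λ=-2+2i: an eigenvector is (-1,3) - i(0,-1) = (-1, 3 + i).
A real fundamental pair from Re and Im of e^((-2+2i)t)v: X_1 = e^(-2t)(cos(2t)·(-1,3) + sin(2t)·(0,-1)), X_2 = e^(-2t)(sin(2t)·(-1,3) - cos(2t)·(0,-1)).
General solution: K_1X_1 + K_2X_2.

p(t) = -K_1e^(-2t)cos(2t) - K_2e^(-2t)sin(2t), q(t) = -K_1e^(-2t)sin(2t) + 3K_1e^(-2t)cos(2t) + 3K_2e^(-2t)sin(2t) + K_2e^(-2t)cos(2t)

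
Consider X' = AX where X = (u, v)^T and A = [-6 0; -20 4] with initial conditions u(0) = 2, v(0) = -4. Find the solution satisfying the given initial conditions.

u(t) = 2e^(-6t), v(t) = -8e^(4t) + 4e^(-6t)

Coefficient matrix A = [[-6, 0], [-20, 4]].
Characteristic polynomial det(A - λI) = λ^2 + 2λ - 24 = 0.
Eigenvalues λ = 4, -6.
For λ=4: (A-λI) row 1 is [-10, 0], so an eigenvector is (0, 1).
For λ=-6: (A-λI) row 2 is [-20, 10], so an eigenvector is (-1, -2).
General solution: K_1e^(4t)(0,1) + K_2e^(-6t)(-1,-2).
Applying u(0)=2, v(0)=-4 gives K_1=-8, K_2=-2.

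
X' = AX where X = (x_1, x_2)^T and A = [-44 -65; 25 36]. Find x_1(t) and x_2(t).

x_1(t) = -3c_1e^(-4t)sin(5t) + 2c_1e^(-4t)cos(5t) + 2c_2e^(-4t)sin(5t) + 3c_2e^(-4t)cos(5t), x_2(t) = 2c_1e^(-4t)sin(5t) - c_1e^(-4t)cos(5t) - c_2e^(-4t)sin(5t) - 2c_2e^(-4t)cos(5t)

Coefficient matrix A = [[-44, -65], [25, 36]].
Characteristic polynomial det(A - λI) = λ^2 + 8λ + 41 = 0.
Eigenvalues λ = -4 ± 5i (complex conjugate pair).
For λ=-4+5i: an eigenvector is (2,-1) - i(-3,2) = (2 + 3i, -1 - 2i).
A real fundamental pair from Re and Im of e^((-4+5i)t)v: X_1 = e^(-4t)(cos(5t)·(2,-1) + sin(5t)·(-3,2)), X_2 = e^(-4t)(sin(5t)·(2,-1) - cos(5t)·(-3,2)).
General solution: c_1X_1 + c_2X_2.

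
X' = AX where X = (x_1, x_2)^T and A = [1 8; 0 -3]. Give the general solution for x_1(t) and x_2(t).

x_1(t) = 2C_1e^(-3t) + C_2e^(t), x_2(t) = -C_1e^(-3t)

Coefficient matrix A = [[1, 8], [0, -3]].
Characteristic polynomial det(A - λI) = λ^2 + 2λ - 3 = 0.
Eigenvalues λ = -3, 1.
For λ=-3: (A-λI) row 1 is [4, 8], so an eigenvector is (2, -1).
For λ=1: (A-λI) row 1 is [0, 8], so an eigenvector is (1, 0).
General solution: C_1e^(-3t)(2,-1) + C_2e^(t)(1,0).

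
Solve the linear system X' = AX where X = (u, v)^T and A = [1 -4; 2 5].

Coefficient matrix A = [[1, -4], [2, 5]].
Characteristic polynomial det(A - λI) = λ^2 - 6λ + 13 = 0.
Eigenvalues λ = 3 ± 2i (complex conjugate pair).
For λ=3+2i: an eigenvector is (-1,0) - i(1,-1) = (-1 - i, 0 + i).
A real fundamental pair from Re and Im of e^((3+2i)t)v: X_1 = e^(3t)(cos(2t)·(-1,0) + sin(2t)·(1,-1)), X_2 = e^(3t)(sin(2t)·(-1,0) - cos(2t)·(1,-1)).
General solution: c_1X_1 + c_2X_2.

u(t) = c_1e^(3t)sin(2t) - c_1e^(3t)cos(2t) - c_2e^(3t)sin(2t) - c_2e^(3t)cos(2t), v(t) = -c_1e^(3t)sin(2t) + c_2e^(3t)cos(2t)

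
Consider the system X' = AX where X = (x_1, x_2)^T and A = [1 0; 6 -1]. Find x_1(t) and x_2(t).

Coefficient matrix A = [[1, 0], [6, -1]].
Characteristic polynomial det(A - λI) = λ^2 - 1 = 0.
Eigenvalues λ = 1, -1.
For λ=1: (A-λI) row 2 is [6, -2], so an eigenvector is (1, 3).
For λ=-1: (A-λI) row 1 is [2, 0], so an eigenvector is (0, -1).
General solution: K_1e^(t)(1,3) + K_2e^(-t)(0,-1).

x_1(t) = K_1e^(t), x_2(t) = 3K_1e^(t) - K_2e^(-t)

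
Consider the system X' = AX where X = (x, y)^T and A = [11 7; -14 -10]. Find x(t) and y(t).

x(t) = c_1e^(4t) + c_2e^(-3t), y(t) = -c_1e^(4t) - 2c_2e^(-3t)

Coefficient matrix A = [[11, 7], [-14, -10]].
Characteristic polynomial det(A - λI) = λ^2 - λ - 12 = 0.
Eigenvalues λ = 4, -3.
For λ=4: (A-λI) row 1 is [7, 7], so an eigenvector is (1, -1).
For λ=-3: (A-λI) row 1 is [14, 7], so an eigenvector is (1, -2).
General solution: c_1e^(4t)(1,-1) + c_2e^(-3t)(1,-2).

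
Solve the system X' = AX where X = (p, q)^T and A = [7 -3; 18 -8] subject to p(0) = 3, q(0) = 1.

p(t) = 8e^(t) - 5e^(-2t), q(t) = 16e^(t) - 15e^(-2t)

Coefficient matrix A = [[7, -3], [18, -8]].
Characteristic polynomial det(A - λI) = λ^2 + λ - 2 = 0.
Eigenvalues λ = 1, -2.
For λ=1: (A-λI) row 1 is [6, -3], so an eigenvector is (1, 2).
For λ=-2: (A-λI) row 1 is [9, -3], so an eigenvector is (1, 3).
General solution: C_1e^(t)(1,2) + C_2e^(-2t)(1,3).
Applying p(0)=3, q(0)=1 gives C_1=8, C_2=-5.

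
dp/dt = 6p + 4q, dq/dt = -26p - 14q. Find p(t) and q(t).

p(t) = -K_1e^(-4t)sin(2t) - K_1e^(-4t)cos(2t) - K_2e^(-4t)sin(2t) + K_2e^(-4t)cos(2t), q(t) = 3K_1e^(-4t)sin(2t) + 2K_1e^(-4t)cos(2t) + 2K_2e^(-4t)sin(2t) - 3K_2e^(-4t)cos(2t)

Coefficient matrix A = [[6, 4], [-26, -14]].
Characteristic polynomial det(A - λI) = λ^2 + 8λ + 20 = 0.
Eigenvalues λ = -4 ± 2i (complex conjugate pair).
For λ=-4+2i: an eigenvector is (-1,2) - i(-1,3) = (-1 + i, 2 - 3i).
A real fundamental pair from Re and Im of e^((-4+2i)t)v: X_1 = e^(-4t)(cos(2t)·(-1,2) + sin(2t)·(-1,3)), X_2 = e^(-4t)(sin(2t)·(-1,2) - cos(2t)·(-1,3)).
General solution: K_1X_1 + K_2X_2.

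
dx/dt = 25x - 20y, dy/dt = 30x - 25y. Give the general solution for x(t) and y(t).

Coefficient matrix A = [[25, -20], [30, -25]].
Characteristic polynomial det(A - λI) = λ^2 - 25 = 0.
Eigenvalues λ = -5, 5.
For λ=-5: (A-λI) row 1 is [30, -20], so an eigenvector is (-2, -3).
For λ=5: (A-λI) row 1 is [20, -20], so an eigenvector is (-1, -1).
General solution: C_1e^(-5t)(-2,-3) + C_2e^(5t)(-1,-1).

x(t) = -2C_1e^(-5t) - C_2e^(5t), y(t) = -3C_1e^(-5t) - C_2e^(5t)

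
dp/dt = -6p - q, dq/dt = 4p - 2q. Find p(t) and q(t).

Coefficient matrix A = [[-6, -1], [4, -2]].
Characteristic polynomial det(A - λI) = λ^2 + 8λ + 16 = 0.
Single eigenvalue λ = -4 with algebraic multiplicity 2.
Eigenvector v = (1,-2); generalized eigenvector w with (A-λI)w=v is (0,-1).
General solution: e^(-4t)[K_1·v + K_2·(t·v + w)].

p(t) = K_1e^(-4t) + K_2te^(-4t), q(t) = -2K_1e^(-4t) - 2K_2te^(-4t) - K_2e^(-4t)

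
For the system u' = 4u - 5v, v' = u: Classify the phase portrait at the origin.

unstable spiral

A = [[4,-5],[1,0]]; det(A-λI) = λ^2 - 4λ + 5.
λ = 2 ± i: positive real part.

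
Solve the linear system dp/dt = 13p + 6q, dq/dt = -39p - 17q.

Coefficient matrix A = [[13, 6], [-39, -17]].
Characteristic polynomial det(A - λI) = λ^2 + 4λ + 13 = 0.
Eigenvalues λ = -2 ± 3i (complex conjugate pair).
For λ=-2+3i: an eigenvector is (-1,3) - i(1,-2) = (-1 - i, 3 + 2i).
A real fundamental pair from Re and Im of e^((-2+3i)t)v: X_1 = e^(-2t)(cos(3t)·(-1,3) + sin(3t)·(1,-2)), X_2 = e^(-2t)(sin(3t)·(-1,3) - cos(3t)·(1,-2)).
General solution: C_1X_1 + C_2X_2.

p(t) = C_1e^(-2t)sin(3t) - C_1e^(-2t)cos(3t) - C_2e^(-2t)sin(3t) - C_2e^(-2t)cos(3t), q(t) = -2C_1e^(-2t)sin(3t) + 3C_1e^(-2t)cos(3t) + 3C_2e^(-2t)sin(3t) + 2C_2e^(-2t)cos(3t)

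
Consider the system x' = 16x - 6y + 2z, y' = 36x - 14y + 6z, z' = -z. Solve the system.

Coefficient matrix A = [[16, -6, 2], [36, -14, 6], [0, 0, -1]].
det(A - λI) = 0 gives eigenvalues λ = 4, -2, -1.
For λ=4: eigenvector (1,2,0).
For λ=-2: eigenvector (1,3,0).
For λ=-1: eigenvector (2,6,1).
General solution: c_1e^(4t)(1,2,0) + c_2e^(-2t)(1,3,0) + c_3e^(-t)(2,6,1).

x(t) = c_1e^(4t) + c_2e^(-2t) + 2c_3e^(-t), y(t) = 2c_1e^(4t) + 3c_2e^(-2t) + 6c_3e^(-t), z(t) = c_3e^(-t)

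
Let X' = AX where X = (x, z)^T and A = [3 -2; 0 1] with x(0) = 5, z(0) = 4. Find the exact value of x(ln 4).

A = [[3,-2],[0,1]]; eigenvalues λ = 1, 3.
Eigenvectors: (1,1) for λ=1, (-1,0) for λ=3.
From the initial condition, c_1 = 4, c_2 = -1.
x(ln 4) = (4)(4^1)(1) + (-1)(4^3)(-1) = 80.

80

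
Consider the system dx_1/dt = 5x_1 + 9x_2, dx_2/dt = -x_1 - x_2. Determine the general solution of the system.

Coefficient matrix A = [[5, 9], [-1, -1]].
Characteristic polynomial det(A - λI) = λ^2 - 4λ + 4 = 0.
Single eigenvalue λ = 2 with algebraic multiplicity 2.
Eigenvector v = (-3,1); generalized eigenvector w with (A-λI)w=v is (2,-1).
General solution: e^(2t)[K_1·v + K_2·(t·v + w)].

x_1(t) = -3K_1e^(2t) - 3K_2te^(2t) + 2K_2e^(2t), x_2(t) = K_1e^(2t) + K_2te^(2t) - K_2e^(2t)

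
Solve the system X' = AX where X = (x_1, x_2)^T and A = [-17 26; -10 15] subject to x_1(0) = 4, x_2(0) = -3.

Coefficient matrix A = [[-17, 26], [-10, 15]].
Characteristic polynomial det(A - λI) = λ^2 + 2λ + 5 = 0.
Eigenvalues λ = -1 ± 2i (complex conjugate pair).
For λ=-1+2i: an eigenvector is (2,1) - i(-3,-2) = (2 + 3i, 1 + 2i).
A real fundamental pair from Re and Im of e^((-1+2i)t)v: X_1 = e^(-t)(cos(2t)·(2,1) + sin(2t)·(-3,-2)), X_2 = e^(-t)(sin(2t)·(2,1) - cos(2t)·(-3,-2)).
General solution: c_1X_1 + c_2X_2.
Applying x_1(0)=4, x_2(0)=-3 gives c_1=17, c_2=-10.

x_1(t) = -71e^(-t)sin(2t) + 4e^(-t)cos(2t), x_2(t) = -44e^(-t)sin(2t) - 3e^(-t)cos(2t)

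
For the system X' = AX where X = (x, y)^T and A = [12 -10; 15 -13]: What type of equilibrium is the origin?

A = [[12,-10],[15,-13]]; det(A-λI) = λ^2 + λ - 6.
λ = 2, -3: opposite signs.

saddle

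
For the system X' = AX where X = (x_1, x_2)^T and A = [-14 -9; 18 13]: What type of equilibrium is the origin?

saddle

A = [[-14,-9],[18,13]]; det(A-λI) = λ^2 + λ - 20.
λ = -5, 4: opposite signs.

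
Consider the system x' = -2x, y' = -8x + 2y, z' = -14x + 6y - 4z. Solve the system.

x(t) = K_3e^(-2t), y(t) = K_2e^(2t) + 2K_3e^(-2t), z(t) = K_1e^(-4t) + K_2e^(2t) - K_3e^(-2t)

Coefficient matrix A = [[-2, 0, 0], [-8, 2, 0], [-14, 6, -4]].
det(A - λI) = 0 gives eigenvalues λ = -4, 2, -2.
For λ=-4: eigenvector (0,0,1).
For λ=2: eigenvector (0,1,1).
For λ=-2: eigenvector (1,2,-1).
General solution: K_1e^(-4t)(0,0,1) + K_2e^(2t)(0,1,1) + K_3e^(-2t)(1,2,-1).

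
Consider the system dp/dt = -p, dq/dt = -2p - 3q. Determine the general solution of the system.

Coefficient matrix A = [[-1, 0], [-2, -3]].
Characteristic polynomial det(A - λI) = λ^2 + 4λ + 3 = 0.
Eigenvalues λ = -3, -1.
For λ=-3: (A-λI) row 1 is [2, 0], so an eigenvector is (0, -1).
For λ=-1: (A-λI) row 2 is [-2, -2], so an eigenvector is (1, -1).
General solution: c_1e^(-3t)(0,-1) + c_2e^(-t)(1,-1).

p(t) = c_2e^(-t), q(t) = -c_1e^(-3t) - c_2e^(-t)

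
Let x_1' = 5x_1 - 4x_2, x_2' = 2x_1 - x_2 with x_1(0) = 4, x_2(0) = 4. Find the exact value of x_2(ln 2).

8

A = [[5,-4],[2,-1]]; eigenvalues λ = 1, 3.
Eigenvectors: (1,1) for λ=1, (-2,-1) for λ=3.
From the initial condition, c_1 = 4, c_2 = 0.
x_2(ln 2) = (4)(2^1)(1) + (0)(2^3)(-1) = 8.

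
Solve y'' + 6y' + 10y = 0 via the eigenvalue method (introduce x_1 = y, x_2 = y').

y(t) = K_1e^(-3t)cos(t) + K_2e^(-3t)sin(t)

Let x_1 = y, x_2 = y'. Then x_1' = x_2 and x_2' = -10x_1 - 6x_2.
A = [[0,1],[-10,-6]]; det(A-λI) = λ^2 + 6λ + 10.
Eigenvalues λ = -3 ± i.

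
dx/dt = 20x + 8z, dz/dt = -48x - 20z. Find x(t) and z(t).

Coefficient matrix A = [[20, 8], [-48, -20]].
Characteristic polynomial det(A - λI) = λ^2 - 16 = 0.
Eigenvalues λ = 4, -4.
For λ=4: (A-λI) row 1 is [16, 8], so an eigenvector is (-1, 2).
For λ=-4: (A-λI) row 1 is [24, 8], so an eigenvector is (1, -3).
General solution: K_1e^(4t)(-1,2) + K_2e^(-4t)(1,-3).

x(t) = -K_1e^(4t) + K_2e^(-4t), z(t) = 2K_1e^(4t) - 3K_2e^(-4t)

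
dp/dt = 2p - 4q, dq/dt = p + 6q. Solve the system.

Coefficient matrix A = [[2, -4], [1, 6]].
Characteristic polynomial det(A - λI) = λ^2 - 8λ + 16 = 0.
Single eigenvalue λ = 4 with algebraic multiplicity 2.
Eigenvector v = (2,-1); generalized eigenvector w with (A-λI)w=v is (3,-2).
General solution: e^(4t)[c_1·v + c_2·(t·v + w)].

p(t) = 2c_1e^(4t) + 2c_2te^(4t) + 3c_2e^(4t), q(t) = -c_1e^(4t) - c_2te^(4t) - 2c_2e^(4t)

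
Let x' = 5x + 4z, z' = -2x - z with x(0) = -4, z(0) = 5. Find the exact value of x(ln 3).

A = [[5,4],[-2,-1]]; eigenvalues λ = 3, 1.
Eigenvectors: (2,-1) for λ=3, (1,-1) for λ=1.
From the initial condition, c_1 = 1, c_2 = -6.
x(ln 3) = (1)(3^3)(2) + (-6)(3^1)(1) = 36.

36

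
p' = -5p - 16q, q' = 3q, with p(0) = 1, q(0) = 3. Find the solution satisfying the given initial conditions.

p(t) = -6e^(3t) + 7e^(-5t), q(t) = 3e^(3t)

Coefficient matrix A = [[-5, -16], [0, 3]].
Characteristic polynomial det(A - λI) = λ^2 + 2λ - 15 = 0.
Eigenvalues λ = 3, -5.
For λ=3: (A-λI) row 1 is [-8, -16], so an eigenvector is (-2, 1).
For λ=-5: (A-λI) row 1 is [0, -16], so an eigenvector is (-1, 0).
General solution: c_1e^(3t)(-2,1) + c_2e^(-5t)(-1,0).
Applying p(0)=1, q(0)=3 gives c_1=3, c_2=-7.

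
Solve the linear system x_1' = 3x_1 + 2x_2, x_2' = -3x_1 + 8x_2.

x_1(t) = -C_1e^(5t) - 2C_2e^(6t), x_2(t) = -C_1e^(5t) - 3C_2e^(6t)

Coefficient matrix A = [[3, 2], [-3, 8]].
Characteristic polynomial det(A - λI) = λ^2 - 11λ + 30 = 0.
Eigenvalues λ = 5, 6.
For λ=5: (A-λI) row 1 is [-2, 2], so an eigenvector is (-1, -1).
For λ=6: (A-λI) row 1 is [-3, 2], so an eigenvector is (-2, -3).
General solution: C_1e^(5t)(-1,-1) + C_2e^(6t)(-2,-3).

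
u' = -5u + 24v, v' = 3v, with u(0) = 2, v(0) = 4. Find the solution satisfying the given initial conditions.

Coefficient matrix A = [[-5, 24], [0, 3]].
Characteristic polynomial det(A - λI) = λ^2 + 2λ - 15 = 0.
Eigenvalues λ = 3, -5.
For λ=3: (A-λI) row 1 is [-8, 24], so an eigenvector is (3, 1).
For λ=-5: (A-λI) row 1 is [0, 24], so an eigenvector is (-1, 0).
General solution: C_1e^(3t)(3,1) + C_2e^(-5t)(-1,0).
Applying u(0)=2, v(0)=4 gives C_1=4, C_2=10.

u(t) = 12e^(3t) - 10e^(-5t), v(t) = 4e^(3t)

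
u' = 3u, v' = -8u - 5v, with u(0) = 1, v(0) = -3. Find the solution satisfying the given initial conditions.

Coefficient matrix A = [[3, 0], [-8, -5]].
Characteristic polynomial det(A - λI) = λ^2 + 2λ - 15 = 0.
Eigenvalues λ = 3, -5.
For λ=3: (A-λI) row 2 is [-8, -8], so an eigenvector is (-1, 1).
For λ=-5: (A-λI) row 1 is [8, 0], so an eigenvector is (0, -1).
General solution: K_1e^(3t)(-1,1) + K_2e^(-5t)(0,-1).
Applying u(0)=1, v(0)=-3 gives K_1=-1, K_2=2.

u(t) = e^(3t), v(t) = -e^(3t) - 2e^(-5t)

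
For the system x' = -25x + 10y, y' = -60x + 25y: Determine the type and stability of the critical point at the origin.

A = [[-25,10],[-60,25]]; det(A-λI) = λ^2 - 25.
λ = -5, 5: opposite signs.

saddle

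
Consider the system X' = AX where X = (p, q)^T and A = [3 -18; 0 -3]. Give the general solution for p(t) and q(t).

p(t) = -3K_1e^(-3t) - K_2e^(3t), q(t) = -K_1e^(-3t)

Coefficient matrix A = [[3, -18], [0, -3]].
Characteristic polynomial det(A - λI) = λ^2 - 9 = 0.
Eigenvalues λ = -3, 3.
For λ=-3: (A-λI) row 1 is [6, -18], so an eigenvector is (-3, -1).
For λ=3: (A-λI) row 1 is [0, -18], so an eigenvector is (-1, 0).
General solution: K_1e^(-3t)(-3,-1) + K_2e^(3t)(-1,0).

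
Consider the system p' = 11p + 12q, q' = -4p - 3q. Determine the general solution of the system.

p(t) = 3c_1e^(3t) + 2c_2e^(5t), q(t) = -2c_1e^(3t) - c_2e^(5t)

Coefficient matrix A = [[11, 12], [-4, -3]].
Characteristic polynomial det(A - λI) = λ^2 - 8λ + 15 = 0.
Eigenvalues λ = 3, 5.
For λ=3: (A-λI) row 1 is [8, 12], so an eigenvector is (3, -2).
For λ=5: (A-λI) row 1 is [6, 12], so an eigenvector is (2, -1).
General solution: c_1e^(3t)(3,-2) + c_2e^(5t)(2,-1).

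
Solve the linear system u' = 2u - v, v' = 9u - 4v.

u(t) = -K_1e^(-t) - K_2te^(-t) - K_2e^(-t), v(t) = -3K_1e^(-t) - 3K_2te^(-t) - 2K_2e^(-t)

Coefficient matrix A = [[2, -1], [9, -4]].
Characteristic polynomial det(A - λI) = λ^2 + 2λ + 1 = 0.
Single eigenvalue λ = -1 with algebraic multiplicity 2.
Eigenvector v = (-1,-3); generalized eigenvector w with (A-λI)w=v is (-1,-2).
General solution: e^(-t)[K_1·v + K_2·(t·v + w)].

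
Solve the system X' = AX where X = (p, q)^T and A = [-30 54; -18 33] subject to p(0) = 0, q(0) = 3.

p(t) = 18e^(6t) - 18e^(-3t), q(t) = 12e^(6t) - 9e^(-3t)

Coefficient matrix A = [[-30, 54], [-18, 33]].
Characteristic polynomial det(A - λI) = λ^2 - 3λ - 18 = 0.
Eigenvalues λ = 6, -3.
For λ=6: (A-λI) row 1 is [-36, 54], so an eigenvector is (3, 2).
For λ=-3: (A-λI) row 1 is [-27, 54], so an eigenvector is (-2, -1).
General solution: C_1e^(6t)(3,2) + C_2e^(-3t)(-2,-1).
Applying p(0)=0, q(0)=3 gives C_1=6, C_2=9.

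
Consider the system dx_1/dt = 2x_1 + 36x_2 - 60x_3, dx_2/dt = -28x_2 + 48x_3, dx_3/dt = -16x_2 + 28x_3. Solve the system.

Coefficient matrix A = [[2, 36, -60], [0, -28, 48], [0, -16, 28]].
det(A - λI) = 0 gives eigenvalues λ = 2, 4, -4.
For λ=2: eigenvector (1,0,0).
For λ=4: eigenvector (6,-3,-2).
For λ=-4: eigenvector (-2,2,1).
General solution: C_1e^(2t)(1,0,0) + C_2e^(4t)(6,-3,-2) + C_3e^(-4t)(-2,2,1).

x_1(t) = C_1e^(2t) + 6C_2e^(4t) - 2C_3e^(-4t), x_2(t) = -3C_2e^(4t) + 2C_3e^(-4t), x_3(t) = -2C_2e^(4t) + C_3e^(-4t)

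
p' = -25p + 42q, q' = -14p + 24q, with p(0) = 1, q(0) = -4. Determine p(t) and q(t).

Coefficient matrix A = [[-25, 42], [-14, 24]].
Characteristic polynomial det(A - λI) = λ^2 + λ - 12 = 0.
Eigenvalues λ = 3, -4.
For λ=3: (A-λI) row 1 is [-28, 42], so an eigenvector is (3, 2).
For λ=-4: (A-λI) row 1 is [-21, 42], so an eigenvector is (-2, -1).
General solution: C_1e^(3t)(3,2) + C_2e^(-4t)(-2,-1).
Applying p(0)=1, q(0)=-4 gives C_1=-9, C_2=-14.

p(t) = -27e^(3t) + 28e^(-4t), q(t) = -18e^(3t) + 14e^(-4t)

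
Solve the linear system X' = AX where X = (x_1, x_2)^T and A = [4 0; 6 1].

x_1(t) = c_1e^(4t), x_2(t) = 2c_1e^(4t) - c_2e^(t)

Coefficient matrix A = [[4, 0], [6, 1]].
Characteristic polynomial det(A - λI) = λ^2 - 5λ + 4 = 0.
Eigenvalues λ = 4, 1.
For λ=4: (A-λI) row 2 is [6, -3], so an eigenvector is (1, 2).
For λ=1: (A-λI) row 1 is [3, 0], so an eigenvector is (0, -1).
General solution: c_1e^(4t)(1,2) + c_2e^(t)(0,-1).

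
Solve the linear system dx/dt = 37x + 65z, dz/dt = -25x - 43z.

Coefficient matrix A = [[37, 65], [-25, -43]].
Characteristic polynomial det(A - λI) = λ^2 + 6λ + 34 = 0.
Eigenvalues λ = -3 ± 5i (complex conjugate pair).
For λ=-3+5i: an eigenvector is (-3,2) - i(2,-1) = (-3 - 2i, 2 + i).
A real fundamental pair from Re and Im of e^((-3+5i)t)v: X_1 = e^(-3t)(cos(5t)·(-3,2) + sin(5t)·(2,-1)), X_2 = e^(-3t)(sin(5t)·(-3,2) - cos(5t)·(2,-1)).
General solution: C_1X_1 + C_2X_2.

x(t) = 2C_1e^(-3t)sin(5t) - 3C_1e^(-3t)cos(5t) - 3C_2e^(-3t)sin(5t) - 2C_2e^(-3t)cos(5t), z(t) = -C_1e^(-3t)sin(5t) + 2C_1e^(-3t)cos(5t) + 2C_2e^(-3t)sin(5t) + C_2e^(-3t)cos(5t)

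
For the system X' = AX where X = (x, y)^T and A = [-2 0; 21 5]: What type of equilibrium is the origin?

A = [[-2,0],[21,5]]; det(A-λI) = λ^2 - 3λ - 10.
λ = -2, 5: opposite signs.

saddle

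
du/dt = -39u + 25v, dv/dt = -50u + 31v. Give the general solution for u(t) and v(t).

Coefficient matrix A = [[-39, 25], [-50, 31]].
Characteristic polynomial det(A - λI) = λ^2 + 8λ + 41 = 0.
Eigenvalues λ = -4 ± 5i (complex conjugate pair).
For λ=-4+5i: an eigenvector is (-1,-1) - i(2,3) = (-1 - 2i, -1 - 3i).
A real fundamental pair from Re and Im of e^((-4+5i)t)v: X_1 = e^(-4t)(cos(5t)·(-1,-1) + sin(5t)·(2,3)), X_2 = e^(-4t)(sin(5t)·(-1,-1) - cos(5t)·(2,3)).
General solution: C_1X_1 + C_2X_2.

u(t) = 2C_1e^(-4t)sin(5t) - C_1e^(-4t)cos(5t) - C_2e^(-4t)sin(5t) - 2C_2e^(-4t)cos(5t), v(t) = 3C_1e^(-4t)sin(5t) - C_1e^(-4t)cos(5t) - C_2e^(-4t)sin(5t) - 3C_2e^(-4t)cos(5t)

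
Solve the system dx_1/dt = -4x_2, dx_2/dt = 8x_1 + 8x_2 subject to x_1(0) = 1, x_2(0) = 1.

Coefficient matrix A = [[0, -4], [8, 8]].
Characteristic polynomial det(A - λI) = λ^2 - 8λ + 32 = 0.
Eigenvalues λ = 4 ± 4i (complex conjugate pair).
For λ=4+4i: an eigenvector is (0,1) - i(-1,1) = (0 + i, 1 - i).
A real fundamental pair from Re and Im of e^((4+4i)t)v: X_1 = e^(4t)(cos(4t)·(0,1) + sin(4t)·(-1,1)), X_2 = e^(4t)(sin(4t)·(0,1) - cos(4t)·(-1,1)).
General solution: K_1X_1 + K_2X_2.
Applying x_1(0)=1, x_2(0)=1 gives K_1=2, K_2=1.

x_1(t) = -2e^(4t)sin(4t) + e^(4t)cos(4t), x_2(t) = 3e^(4t)sin(4t) + e^(4t)cos(4t)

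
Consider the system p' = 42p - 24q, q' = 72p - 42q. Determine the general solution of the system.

p(t) = C_1e^(-6t) + 2C_2e^(6t), q(t) = 2C_1e^(-6t) + 3C_2e^(6t)

Coefficient matrix A = [[42, -24], [72, -42]].
Characteristic polynomial det(A - λI) = λ^2 - 36 = 0.
Eigenvalues λ = -6, 6.
For λ=-6: (A-λI) row 1 is [48, -24], so an eigenvector is (1, 2).
For λ=6: (A-λI) row 1 is [36, -24], so an eigenvector is (2, 3).
General solution: C_1e^(-6t)(1,2) + C_2e^(6t)(2,3).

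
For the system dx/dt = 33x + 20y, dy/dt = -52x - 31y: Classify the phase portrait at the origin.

A = [[33,20],[-52,-31]]; det(A-λI) = λ^2 - 2λ + 17.
λ = 1 ± 4i: positive real part.

unstable spiral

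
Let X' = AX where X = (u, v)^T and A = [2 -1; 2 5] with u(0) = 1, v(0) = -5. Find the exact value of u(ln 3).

A = [[2,-1],[2,5]]; eigenvalues λ = 3, 4.
Eigenvectors: (1,-1) for λ=3, (1,-2) for λ=4.
From the initial condition, c_1 = -3, c_2 = 4.
u(ln 3) = (-3)(3^3)(1) + (4)(3^4)(1) = 243.

243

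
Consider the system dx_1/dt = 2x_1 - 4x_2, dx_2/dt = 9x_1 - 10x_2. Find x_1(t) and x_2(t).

Coefficient matrix A = [[2, -4], [9, -10]].
Characteristic polynomial det(A - λI) = λ^2 + 8λ + 16 = 0.
Single eigenvalue λ = -4 with algebraic multiplicity 2.
Eigenvector v = (-2,-3); generalized eigenvector w with (A-λI)w=v is (-1,-1).
General solution: e^(-4t)[c_1·v + c_2·(t·v + w)].

x_1(t) = -2c_1e^(-4t) - 2c_2te^(-4t) - c_2e^(-4t), x_2(t) = -3c_1e^(-4t) - 3c_2te^(-4t) - c_2e^(-4t)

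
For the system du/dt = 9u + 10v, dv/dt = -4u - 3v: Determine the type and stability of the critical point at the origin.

unstable spiral

A = [[9,10],[-4,-3]]; det(A-λI) = λ^2 - 6λ + 13.
λ = 3 ± 2i: positive real part.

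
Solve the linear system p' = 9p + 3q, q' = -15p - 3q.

p(t) = c_1e^(3t)cos(3t) + c_2e^(3t)sin(3t), q(t) = -c_1e^(3t)sin(3t) - 2c_1e^(3t)cos(3t) - 2c_2e^(3t)sin(3t) + c_2e^(3t)cos(3t)

Coefficient matrix A = [[9, 3], [-15, -3]].
Characteristic polynomial det(A - λI) = λ^2 - 6λ + 18 = 0.
Eigenvalues λ = 3 ± 3i (complex conjugate pair).
For λ=3+3i: an eigenvector is (1,-2) - i(0,-1) = (1, -2 + i).
A real fundamental pair from Re and Im of e^((3+3i)t)v: X_1 = e^(3t)(cos(3t)·(1,-2) + sin(3t)·(0,-1)), X_2 = e^(3t)(sin(3t)·(1,-2) - cos(3t)·(0,-1)).
General solution: c_1X_1 + c_2X_2.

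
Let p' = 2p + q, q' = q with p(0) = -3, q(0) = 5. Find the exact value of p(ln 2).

-2

A = [[2,1],[0,1]]; eigenvalues λ = 2, 1.
Eigenvectors: (-1,0) for λ=2, (-1,1) for λ=1.
From the initial condition, c_1 = -2, c_2 = 5.
p(ln 2) = (-2)(2^2)(-1) + (5)(2^1)(-1) = -2.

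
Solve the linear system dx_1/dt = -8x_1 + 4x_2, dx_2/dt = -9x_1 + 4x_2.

x_1(t) = -2K_1e^(-2t) - 2K_2te^(-2t) + K_2e^(-2t), x_2(t) = -3K_1e^(-2t) - 3K_2te^(-2t) + K_2e^(-2t)

Coefficient matrix A = [[-8, 4], [-9, 4]].
Characteristic polynomial det(A - λI) = λ^2 + 4λ + 4 = 0.
Single eigenvalue λ = -2 with algebraic multiplicity 2.
Eigenvector v = (-2,-3); generalized eigenvector w with (A-λI)w=v is (1,1).
General solution: e^(-2t)[K_1·v + K_2·(t·v + w)].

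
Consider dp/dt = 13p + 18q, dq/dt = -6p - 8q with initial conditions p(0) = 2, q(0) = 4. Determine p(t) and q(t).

Coefficient matrix A = [[13, 18], [-6, -8]].
Characteristic polynomial det(A - λI) = λ^2 - 5λ + 4 = 0.
Eigenvalues λ = 1, 4.
For λ=1: (A-λI) row 1 is [12, 18], so an eigenvector is (3, -2).
For λ=4: (A-λI) row 1 is [9, 18], so an eigenvector is (2, -1).
General solution: c_1e^(t)(3,-2) + c_2e^(4t)(2,-1).
Applying p(0)=2, q(0)=4 gives c_1=-10, c_2=16.

p(t) = 32e^(4t) - 30e^(t), q(t) = -16e^(4t) + 20e^(t)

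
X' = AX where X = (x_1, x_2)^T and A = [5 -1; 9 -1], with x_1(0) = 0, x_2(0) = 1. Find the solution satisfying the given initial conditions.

x_1(t) = -te^(2t), x_2(t) = -3te^(2t) + e^(2t)

Coefficient matrix A = [[5, -1], [9, -1]].
Characteristic polynomial det(A - λI) = λ^2 - 4λ + 4 = 0.
Single eigenvalue λ = 2 with algebraic multiplicity 2.
Eigenvector v = (1,3); generalized eigenvector w with (A-λI)w=v is (0,-1).
General solution: e^(2t)[C_1·v + C_2·(t·v + w)].
Applying x_1(0)=0, x_2(0)=1 gives C_1=0, C_2=-1.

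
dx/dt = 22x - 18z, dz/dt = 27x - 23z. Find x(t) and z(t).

x(t) = -c_1e^(4t) - 2c_2e^(-5t), z(t) = -c_1e^(4t) - 3c_2e^(-5t)

Coefficient matrix A = [[22, -18], [27, -23]].
Characteristic polynomial det(A - λI) = λ^2 + λ - 20 = 0.
Eigenvalues λ = 4, -5.
For λ=4: (A-λI) row 1 is [18, -18], so an eigenvector is (-1, -1).
For λ=-5: (A-λI) row 1 is [27, -18], so an eigenvector is (-2, -3).
General solution: c_1e^(4t)(-1,-1) + c_2e^(-5t)(-2,-3).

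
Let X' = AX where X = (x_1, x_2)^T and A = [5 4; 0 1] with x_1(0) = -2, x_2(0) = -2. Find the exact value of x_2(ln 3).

-6

A = [[5,4],[0,1]]; eigenvalues λ = 1, 5.
Eigenvectors: (-1,1) for λ=1, (-1,0) for λ=5.
From the initial condition, c_1 = -2, c_2 = 4.
x_2(ln 3) = (-2)(3^1)(1) + (4)(3^5)(0) = -6.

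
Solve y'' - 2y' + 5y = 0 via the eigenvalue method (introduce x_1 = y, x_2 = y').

y(t) = K_1e^(t)cos(2t) + K_2e^(t)sin(2t)

Let x_1 = y, x_2 = y'. Then x_1' = x_2 and x_2' = -5x_1 + 2x_2.
A = [[0,1],[-5,2]]; det(A-λI) = λ^2 - 2λ + 5.
Eigenvalues λ = 1 ± 2i.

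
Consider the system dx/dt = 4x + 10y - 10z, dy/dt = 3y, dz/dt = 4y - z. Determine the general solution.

Coefficient matrix A = [[4, 10, -10], [0, 3, 0], [0, 4, -1]].
det(A - λI) = 0 gives eigenvalues λ = 4, -1, 3.
For λ=4: eigenvector (1,0,0).
For λ=-1: eigenvector (2,0,1).
For λ=3: eigenvector (0,1,1).
General solution: K_1e^(4t)(1,0,0) + K_2e^(-t)(2,0,1) + K_3e^(3t)(0,1,1).

x(t) = K_1e^(4t) + 2K_2e^(-t), y(t) = K_3e^(3t), z(t) = K_2e^(-t) + K_3e^(3t)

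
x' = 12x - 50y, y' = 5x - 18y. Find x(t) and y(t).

x(t) = 3C_1e^(-3t)sin(5t) + C_1e^(-3t)cos(5t) + C_2e^(-3t)sin(5t) - 3C_2e^(-3t)cos(5t), y(t) = C_1e^(-3t)sin(5t) - C_2e^(-3t)cos(5t)

Coefficient matrix A = [[12, -50], [5, -18]].
Characteristic polynomial det(A - λI) = λ^2 + 6λ + 34 = 0.
Eigenvalues λ = -3 ± 5i (complex conjugate pair).
For λ=-3+5i: an eigenvector is (1,0) - i(3,1) = (1 - 3i, 0 - i).
A real fundamental pair from Re and Im of e^((-3+5i)t)v: X_1 = e^(-3t)(cos(5t)·(1,0) + sin(5t)·(3,1)), X_2 = e^(-3t)(sin(5t)·(1,0) - cos(5t)·(3,1)).
General solution: C_1X_1 + C_2X_2.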